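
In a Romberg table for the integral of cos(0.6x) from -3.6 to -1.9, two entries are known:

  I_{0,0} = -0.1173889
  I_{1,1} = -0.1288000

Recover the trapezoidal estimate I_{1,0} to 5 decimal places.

-0.12595

From I_{1,1} = (4·I_{1,0} − I_{0,0})/3, solve for I_{1,0}:
4·I_{1,0} = 3·(-0.1288000) + (-0.1173889) = -0.5037889
I_{1,0} = -0.1259472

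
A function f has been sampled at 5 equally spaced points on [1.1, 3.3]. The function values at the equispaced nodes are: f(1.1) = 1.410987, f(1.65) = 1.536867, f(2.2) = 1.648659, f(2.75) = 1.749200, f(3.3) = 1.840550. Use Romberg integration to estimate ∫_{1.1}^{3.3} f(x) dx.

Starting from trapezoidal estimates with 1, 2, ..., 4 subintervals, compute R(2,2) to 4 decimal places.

R(0,0) (trapezoid, 1 panel, h=2.2000): 3.576691
R(1,0) (trapezoid, 2 panels, h=1.1000): 3.601870
R(2,0) (trapezoid, 4 panels, h=0.5500): 3.608272
R(1,1) = 3.601870 + (3.601870 − 3.576691)/3 = 3.610263
R(2,1) = 3.608272 + (3.608272 − 3.601870)/3 = 3.610406
R(2,2) = 3.610406 + (3.610406 − 3.610263)/15 = 3.610416

3.6104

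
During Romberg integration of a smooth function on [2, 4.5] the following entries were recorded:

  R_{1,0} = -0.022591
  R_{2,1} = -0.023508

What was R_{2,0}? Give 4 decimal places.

From R_{2,1} = (4·R_{2,0} − R_{1,0})/3, solve for R_{2,0}:
4·R_{2,0} = 3·(-0.023508) + (-0.022591) = -0.093115
R_{2,0} = -0.023279

-0.0233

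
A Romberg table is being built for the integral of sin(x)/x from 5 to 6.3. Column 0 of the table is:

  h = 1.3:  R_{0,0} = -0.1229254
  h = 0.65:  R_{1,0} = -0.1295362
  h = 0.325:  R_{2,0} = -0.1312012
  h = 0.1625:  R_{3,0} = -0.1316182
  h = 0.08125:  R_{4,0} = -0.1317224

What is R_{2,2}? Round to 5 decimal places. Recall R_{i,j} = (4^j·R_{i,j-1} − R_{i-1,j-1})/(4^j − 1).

-0.13176

R_{1,1} = -0.1295362 + (-0.1295362 − (-0.1229254))/3 = -0.1317398
R_{2,1} = -0.1312012 + (-0.1312012 − (-0.1295362))/3 = -0.1317562
R_{2,2} = -0.1317562 + (-0.1317562 − (-0.1317398))/15 = -0.1317573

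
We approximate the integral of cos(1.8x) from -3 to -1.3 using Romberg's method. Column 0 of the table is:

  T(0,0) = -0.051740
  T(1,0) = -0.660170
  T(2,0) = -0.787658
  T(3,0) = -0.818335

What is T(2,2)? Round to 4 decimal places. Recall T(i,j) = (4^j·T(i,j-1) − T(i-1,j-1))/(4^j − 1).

Richardson extrapolation on the trapezoidal column (denominator 4−1=3):
T(1,1) = (4·(-0.660170) − (-0.051740)) / 3 = -0.862980
T(2,1) = -0.787658 + (-0.787658 − (-0.660170))/3 = -0.830154
T(2,2) = -0.830154 + (-0.830154 − (-0.862980))/15 = -0.827966

-0.8280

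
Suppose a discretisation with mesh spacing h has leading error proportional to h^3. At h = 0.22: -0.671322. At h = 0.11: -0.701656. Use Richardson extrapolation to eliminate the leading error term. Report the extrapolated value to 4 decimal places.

The leading error scales as h^3; refining by a factor of 2 reduces it by 2^3 = 8.
Extrapolated value = (8·A(h/2) − A(h)) / (8 − 1)
= (8·(-0.701656) − (-0.671322)) / 7
= -4.941926 / 7 = -0.705989

-0.7060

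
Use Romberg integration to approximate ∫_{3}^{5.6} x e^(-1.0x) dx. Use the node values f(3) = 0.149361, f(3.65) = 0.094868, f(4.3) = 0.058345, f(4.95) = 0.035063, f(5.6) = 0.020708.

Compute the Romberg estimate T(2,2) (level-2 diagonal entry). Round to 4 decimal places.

0.1747

T(0,0) (trapezoid, 1 panel, h=2.6000): 0.221090
T(1,0) (trapezoid, 2 panels, h=1.3000): 0.186393
T(2,0) (trapezoid, 4 panels, h=0.6500): 0.177652
T(1,1) = 0.186393 + (0.186393 − 0.221090)/3 = 0.174827
T(2,1) = 0.177652 + (0.177652 − 0.186393)/3 = 0.174738
T(2,2) = 0.174738 + (0.174738 − 0.174827)/15 = 0.174732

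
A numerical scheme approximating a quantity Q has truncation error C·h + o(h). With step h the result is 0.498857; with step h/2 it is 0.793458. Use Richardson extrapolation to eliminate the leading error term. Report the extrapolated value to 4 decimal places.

The leading error scales as h; refining by a factor of 2 reduces it by 2^1 = 2.
Extrapolated value = (2·A(h/2) − A(h)) / (2 − 1)
= (2·0.793458 − 0.498857) / 1
= 1.088059 / 1 = 1.088059

1.0881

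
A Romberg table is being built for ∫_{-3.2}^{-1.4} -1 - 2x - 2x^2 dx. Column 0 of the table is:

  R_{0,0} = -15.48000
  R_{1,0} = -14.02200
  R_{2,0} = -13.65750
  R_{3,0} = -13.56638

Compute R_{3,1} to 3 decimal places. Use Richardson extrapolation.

-13.536

Richardson extrapolation on the trapezoidal column (denominator 4−1=3):
R_{3,1} = -13.56638 + (-13.56638 − (-13.65750))/3 = -13.53601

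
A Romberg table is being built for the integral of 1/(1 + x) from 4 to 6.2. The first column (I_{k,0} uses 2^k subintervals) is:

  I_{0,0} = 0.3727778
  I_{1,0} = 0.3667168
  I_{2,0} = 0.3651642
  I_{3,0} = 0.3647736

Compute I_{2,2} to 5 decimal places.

0.36464

I_{1,1} = (4·0.3667168 − 0.3727778) / 3 = 0.3646965
I_{2,1} = (4·0.3651642 − 0.3667168) / 3 = 0.3646467
I_{2,2} = 0.3646467 + (0.3646467 − 0.3646965)/15 = 0.3646434
(Column j=1 coincides with Simpson's rule on the same nodes.)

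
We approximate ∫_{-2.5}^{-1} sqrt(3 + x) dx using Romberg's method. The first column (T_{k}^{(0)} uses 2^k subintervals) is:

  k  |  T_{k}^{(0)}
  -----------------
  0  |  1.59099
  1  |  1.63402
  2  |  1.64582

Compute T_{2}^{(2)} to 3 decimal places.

T_{1}^{(1)} = 1.63402 + (1.63402 − 1.59099)/3 = 1.64836
T_{2}^{(1)} = (4·1.64582 − 1.63402) / 3 = 1.64975
T_{2}^{(2)} = (16·1.64975 − 1.64836) / 15 = 1.64984

1.650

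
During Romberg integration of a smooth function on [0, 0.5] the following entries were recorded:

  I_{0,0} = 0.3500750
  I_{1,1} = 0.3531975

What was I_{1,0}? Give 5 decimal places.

From I_{1,1} = (4·I_{1,0} − I_{0,0})/3, solve for I_{1,0}:
4·I_{1,0} = 3·0.3531975 + 0.3500750 = 1.4096675
I_{1,0} = 0.3524169

0.35242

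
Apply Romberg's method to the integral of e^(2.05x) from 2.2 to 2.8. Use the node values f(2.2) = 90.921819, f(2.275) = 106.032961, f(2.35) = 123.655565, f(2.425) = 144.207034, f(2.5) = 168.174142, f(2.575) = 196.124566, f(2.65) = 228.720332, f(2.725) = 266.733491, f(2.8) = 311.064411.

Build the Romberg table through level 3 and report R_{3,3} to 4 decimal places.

R_{0,0} (trapezoid, 1 panel, h=0.6000): 120.595869
R_{1,0} (trapezoid, 2 panels, h=0.3000): 110.750177
R_{2,0} (trapezoid, 4 panels, h=0.1500): 108.231473
R_{3,0} (trapezoid, 8 panels, h=0.0750): 107.598090
R_{1,1} = 110.750177 + (110.750177 − 120.595869)/3 = 107.468280
R_{2,1} = 108.231473 + (108.231473 − 110.750177)/3 = 107.391905
R_{3,1} = 107.598090 + (107.598090 − 108.231473)/3 = 107.386962
R_{2,2} = 107.391905 + (107.391905 − 107.468280)/15 = 107.386813
R_{3,2} = 107.386962 + (107.386962 − 107.391905)/15 = 107.386632
R_{3,3} = 107.386632 + (107.386632 − 107.386813)/63 = 107.386629

107.3866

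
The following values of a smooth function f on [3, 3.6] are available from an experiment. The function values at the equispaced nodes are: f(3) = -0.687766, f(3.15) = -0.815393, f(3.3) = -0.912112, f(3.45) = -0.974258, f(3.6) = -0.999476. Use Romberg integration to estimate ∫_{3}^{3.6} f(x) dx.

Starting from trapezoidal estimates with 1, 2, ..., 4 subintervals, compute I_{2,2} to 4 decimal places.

I_{0,0} (trapezoid, 1 panel, h=0.6000): -0.506173
I_{1,0} (trapezoid, 2 panels, h=0.3000): -0.526720
I_{2,0} (trapezoid, 4 panels, h=0.1500): -0.531808
I_{1,1} = -0.526720 + (-0.526720 − (-0.506173))/3 = -0.533569
I_{2,1} = -0.531808 + (-0.531808 − (-0.526720))/3 = -0.533504
I_{2,2} = -0.533504 + (-0.533504 − (-0.533569))/15 = -0.533500

-0.5335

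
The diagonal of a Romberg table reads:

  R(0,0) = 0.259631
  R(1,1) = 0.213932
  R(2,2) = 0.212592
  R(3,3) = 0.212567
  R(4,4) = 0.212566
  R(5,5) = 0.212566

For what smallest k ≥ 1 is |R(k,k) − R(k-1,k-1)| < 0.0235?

k = 2

|R(1,1) − R(0,0)| = 0.045699 ≥ 0.0235
|R(2,2) − R(1,1)| = 0.001340 < 0.0235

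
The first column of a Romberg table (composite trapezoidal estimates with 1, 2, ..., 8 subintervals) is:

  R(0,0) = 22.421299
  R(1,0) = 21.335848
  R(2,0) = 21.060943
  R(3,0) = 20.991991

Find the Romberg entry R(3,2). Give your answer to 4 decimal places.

20.9690

R(2,1) = (4·21.060943 − 21.335848) / 3 = 20.969308
R(3,1) = 20.991991 + (20.991991 − 21.060943)/3 = 20.969007
R(3,2) = 20.969007 + (20.969007 − 20.969308)/15 = 20.968987
(Column j=1 coincides with Simpson's rule on the same nodes.)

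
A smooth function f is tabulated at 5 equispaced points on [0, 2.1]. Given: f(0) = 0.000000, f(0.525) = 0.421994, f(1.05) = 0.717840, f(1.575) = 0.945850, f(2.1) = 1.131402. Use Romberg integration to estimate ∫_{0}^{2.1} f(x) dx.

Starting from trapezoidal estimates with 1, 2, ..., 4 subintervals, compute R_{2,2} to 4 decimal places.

1.4071

R_{0,0} (trapezoid, 1 panel, h=2.1000): 1.187972
R_{1,0} (trapezoid, 2 panels, h=1.0500): 1.347718
R_{2,0} (trapezoid, 4 panels, h=0.5250): 1.391977
R_{1,1} = 1.347718 + (1.347718 − 1.187972)/3 = 1.400967
R_{2,1} = 1.391977 + (1.391977 − 1.347718)/3 = 1.406730
R_{2,2} = 1.406730 + (1.406730 − 1.400967)/15 = 1.407114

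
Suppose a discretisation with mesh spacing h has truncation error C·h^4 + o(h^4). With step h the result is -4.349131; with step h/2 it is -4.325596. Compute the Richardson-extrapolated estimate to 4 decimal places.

The leading error scales as h^4; refining by a factor of 2 reduces it by 2^4 = 16.
Extrapolated value = (16·A(h/2) − A(h)) / (16 − 1)
= (16·(-4.325596) − (-4.349131)) / 15
= -64.860405 / 15 = -4.324027

-4.3240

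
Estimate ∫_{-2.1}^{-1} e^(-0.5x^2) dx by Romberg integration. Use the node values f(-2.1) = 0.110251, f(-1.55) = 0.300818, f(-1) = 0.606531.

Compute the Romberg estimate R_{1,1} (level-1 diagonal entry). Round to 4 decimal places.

0.3520

R_{0,0} (trapezoid, 1 panel, h=1.1000): 0.394230
R_{1,0} (trapezoid, 2 panels, h=0.5500): 0.362565
R_{1,1} = 0.362565 + (0.362565 − 0.394230)/3 = 0.352010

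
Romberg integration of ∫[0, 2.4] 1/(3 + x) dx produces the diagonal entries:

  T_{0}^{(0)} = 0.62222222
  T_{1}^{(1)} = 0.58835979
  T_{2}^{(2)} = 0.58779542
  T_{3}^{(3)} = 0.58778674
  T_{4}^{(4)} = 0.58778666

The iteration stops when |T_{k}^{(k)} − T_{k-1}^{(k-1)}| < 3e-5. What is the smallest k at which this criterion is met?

|T_{1}^{(1)} − T_{0}^{(0)}| = 0.03386243 ≥ 3e-5
|T_{2}^{(2)} − T_{1}^{(1)}| = 0.00056437 ≥ 3e-5
|T_{3}^{(3)} − T_{2}^{(2)}| = 0.00000868 < 3e-5

k = 3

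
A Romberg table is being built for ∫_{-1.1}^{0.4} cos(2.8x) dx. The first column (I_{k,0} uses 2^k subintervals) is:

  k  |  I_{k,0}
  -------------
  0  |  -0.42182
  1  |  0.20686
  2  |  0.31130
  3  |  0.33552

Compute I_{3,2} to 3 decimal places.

0.343

I_{2,1} = 0.31130 + (0.31130 − 0.20686)/3 = 0.34611
I_{3,1} = 0.33552 + (0.33552 − 0.31130)/3 = 0.34359
I_{3,2} = 0.34359 + (0.34359 − 0.34611)/15 = 0.34342
(Column j=1 coincides with Simpson's rule on the same nodes.)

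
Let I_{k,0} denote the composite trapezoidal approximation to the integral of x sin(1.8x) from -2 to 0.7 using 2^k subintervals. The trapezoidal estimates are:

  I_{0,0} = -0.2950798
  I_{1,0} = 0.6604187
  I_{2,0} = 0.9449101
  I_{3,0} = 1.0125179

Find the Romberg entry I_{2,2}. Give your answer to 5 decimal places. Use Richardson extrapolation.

1.04380

Richardson extrapolation on the trapezoidal column (denominator 4−1=3):
I_{1,1} = 0.6604187 + (0.6604187 − (-0.2950798))/3 = 0.9789182
I_{2,1} = (4·0.9449101 − 0.6604187) / 3 = 1.0397406
I_{2,2} = 1.0397406 + (1.0397406 − 0.9789182)/15 = 1.0437954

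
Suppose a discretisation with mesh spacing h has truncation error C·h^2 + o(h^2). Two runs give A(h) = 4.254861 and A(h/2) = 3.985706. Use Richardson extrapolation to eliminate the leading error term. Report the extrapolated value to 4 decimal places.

3.8960

Extrapolated value = (4·A(h/2) − A(h)) / (4 − 1)
= (4·3.985706 − 4.254861) / 3
= 11.687963 / 3 = 3.895988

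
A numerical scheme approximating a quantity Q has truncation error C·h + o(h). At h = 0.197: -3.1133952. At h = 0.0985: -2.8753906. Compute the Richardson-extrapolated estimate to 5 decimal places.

Extrapolated value = (2·A(h/2) − A(h)) / (2 − 1)
= (2·(-2.8753906) − (-3.1133952)) / 1
= -2.6373860 / 1 = -2.6373860

-2.63739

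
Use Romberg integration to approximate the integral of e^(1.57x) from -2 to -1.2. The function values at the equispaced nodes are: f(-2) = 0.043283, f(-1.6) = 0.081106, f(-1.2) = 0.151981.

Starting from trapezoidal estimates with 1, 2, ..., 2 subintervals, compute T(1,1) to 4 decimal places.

0.0693

T(0,0) (trapezoid, 1 panel, h=0.8000): 0.078106
T(1,0) (trapezoid, 2 panels, h=0.4000): 0.071495
T(1,1) = 0.071495 + (0.071495 − 0.078106)/3 = 0.069291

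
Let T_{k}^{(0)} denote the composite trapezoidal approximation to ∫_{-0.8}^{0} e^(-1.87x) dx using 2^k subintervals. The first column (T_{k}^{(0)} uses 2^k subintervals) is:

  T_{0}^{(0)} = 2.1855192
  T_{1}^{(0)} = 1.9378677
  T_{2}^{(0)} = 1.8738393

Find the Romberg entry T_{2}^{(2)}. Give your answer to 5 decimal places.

Richardson extrapolation on the trapezoidal column (denominator 4−1=3):
T_{1}^{(1)} = (4·1.9378677 − 2.1855192) / 3 = 1.8553172
T_{2}^{(1)} = 1.8738393 + (1.8738393 − 1.9378677)/3 = 1.8524965
T_{2}^{(2)} = 1.8524965 + (1.8524965 − 1.8553172)/15 = 1.8523085

1.85231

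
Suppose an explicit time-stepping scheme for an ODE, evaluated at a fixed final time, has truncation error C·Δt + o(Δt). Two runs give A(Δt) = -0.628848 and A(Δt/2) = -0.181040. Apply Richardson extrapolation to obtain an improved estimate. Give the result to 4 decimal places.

The leading error scales as Δt; refining by a factor of 2 reduces it by 2^1 = 2.
Extrapolated value = (2·A(Δt/2) − A(Δt)) / (2 − 1)
= (2·(-0.181040) − (-0.628848)) / 1
= 0.266768 / 1 = 0.266768

0.2668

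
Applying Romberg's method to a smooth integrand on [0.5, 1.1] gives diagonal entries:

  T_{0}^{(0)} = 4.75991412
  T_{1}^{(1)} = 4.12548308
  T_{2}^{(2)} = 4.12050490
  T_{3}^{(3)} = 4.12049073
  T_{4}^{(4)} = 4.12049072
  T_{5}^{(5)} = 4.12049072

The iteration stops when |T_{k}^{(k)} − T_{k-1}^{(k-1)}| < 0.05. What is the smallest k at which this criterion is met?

k = 2

|T_{1}^{(1)} − T_{0}^{(0)}| = 0.63443104 ≥ 0.05
|T_{2}^{(2)} − T_{1}^{(1)}| = 0.00497818 < 0.05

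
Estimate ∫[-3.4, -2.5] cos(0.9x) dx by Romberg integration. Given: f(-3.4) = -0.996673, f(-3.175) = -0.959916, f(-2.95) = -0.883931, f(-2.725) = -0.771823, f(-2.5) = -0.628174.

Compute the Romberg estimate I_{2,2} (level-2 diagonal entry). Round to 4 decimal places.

-0.7740

I_{0,0} (trapezoid, 1 panel, h=0.9000): -0.731181
I_{1,0} (trapezoid, 2 panels, h=0.4500): -0.763360
I_{2,0} (trapezoid, 4 panels, h=0.2250): -0.771321
I_{1,1} = -0.763360 + (-0.763360 − (-0.731181))/3 = -0.774086
I_{2,1} = -0.771321 + (-0.771321 − (-0.763360))/3 = -0.773975
I_{2,2} = -0.773975 + (-0.773975 − (-0.774086))/15 = -0.773968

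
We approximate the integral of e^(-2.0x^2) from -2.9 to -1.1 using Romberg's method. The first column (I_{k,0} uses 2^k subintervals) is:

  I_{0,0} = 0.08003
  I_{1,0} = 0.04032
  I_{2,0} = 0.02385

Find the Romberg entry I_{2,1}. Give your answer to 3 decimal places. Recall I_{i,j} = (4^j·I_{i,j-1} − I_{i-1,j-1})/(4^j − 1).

0.018

Richardson extrapolation on the trapezoidal column (denominator 4−1=3):
I_{2,1} = 0.02385 + (0.02385 − 0.04032)/3 = 0.01836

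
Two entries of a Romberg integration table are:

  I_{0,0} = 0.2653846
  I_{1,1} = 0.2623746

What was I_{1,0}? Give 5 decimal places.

0.26313

From I_{1,1} = (4·I_{1,0} − I_{0,0})/3, solve for I_{1,0}:
4·I_{1,0} = 3·0.2623746 + 0.2653846 = 1.0525084
I_{1,0} = 0.2631271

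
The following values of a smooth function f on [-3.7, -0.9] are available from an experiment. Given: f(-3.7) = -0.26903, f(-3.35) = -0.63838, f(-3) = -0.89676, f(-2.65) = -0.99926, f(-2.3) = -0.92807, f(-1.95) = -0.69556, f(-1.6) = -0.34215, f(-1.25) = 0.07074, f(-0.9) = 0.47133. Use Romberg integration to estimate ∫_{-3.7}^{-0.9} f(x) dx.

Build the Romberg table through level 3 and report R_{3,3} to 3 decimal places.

R_{0,0} (trapezoid, 1 panel, h=2.8000): 0.28322
R_{1,0} (trapezoid, 2 panels, h=1.4000): -1.15769
R_{2,0} (trapezoid, 4 panels, h=0.7000): -1.44608
R_{3,0} (trapezoid, 8 panels, h=0.3500): -1.51490
R_{1,1} = -1.15769 + (-1.15769 − 0.28322)/3 = -1.63799
R_{2,1} = -1.44608 + (-1.44608 − (-1.15769))/3 = -1.54221
R_{3,1} = -1.51490 + (-1.51490 − (-1.44608))/3 = -1.53784
R_{2,2} = -1.54221 + (-1.54221 − (-1.63799))/15 = -1.53582
R_{3,2} = -1.53784 + (-1.53784 − (-1.54221))/15 = -1.53755
R_{3,3} = -1.53755 + (-1.53755 − (-1.53582))/63 = -1.53758

-1.538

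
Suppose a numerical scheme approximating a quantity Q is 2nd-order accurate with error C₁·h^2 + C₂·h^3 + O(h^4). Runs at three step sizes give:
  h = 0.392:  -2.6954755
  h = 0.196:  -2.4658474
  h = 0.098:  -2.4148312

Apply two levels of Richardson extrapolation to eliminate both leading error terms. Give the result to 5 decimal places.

First eliminate the h^2 term (factor 2^2 = 4):
  B₁ = (4·(-2.4658474) − (-2.6954755))/3 = -2.3893047
  B₂ = (4·(-2.4148312) − (-2.4658474))/3 = -2.3978258
Then eliminate the h^3 term (factor 2^3 = 8):
  (8·(-2.3978258) − (-2.3893047))/7 = -2.3990431

-2.39904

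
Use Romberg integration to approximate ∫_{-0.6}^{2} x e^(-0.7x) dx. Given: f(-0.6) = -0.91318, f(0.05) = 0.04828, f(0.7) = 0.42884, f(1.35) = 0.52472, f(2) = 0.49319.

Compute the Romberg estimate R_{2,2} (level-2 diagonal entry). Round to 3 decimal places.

0.593

R_{0,0} (trapezoid, 1 panel, h=2.6000): -0.54599
R_{1,0} (trapezoid, 2 panels, h=1.3000): 0.28450
R_{2,0} (trapezoid, 4 panels, h=0.6500): 0.51470
R_{1,1} = 0.28450 + (0.28450 − (-0.54599))/3 = 0.56133
R_{2,1} = 0.51470 + (0.51470 − 0.28450)/3 = 0.59143
R_{2,2} = 0.59143 + (0.59143 − 0.56133)/15 = 0.59344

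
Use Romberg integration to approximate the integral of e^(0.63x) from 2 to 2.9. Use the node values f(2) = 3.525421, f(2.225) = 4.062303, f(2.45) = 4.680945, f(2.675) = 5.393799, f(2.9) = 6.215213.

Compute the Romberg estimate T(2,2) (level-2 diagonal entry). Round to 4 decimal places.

4.2695

T(0,0) (trapezoid, 1 panel, h=0.9000): 4.383285
T(1,0) (trapezoid, 2 panels, h=0.4500): 4.298068
T(2,0) (trapezoid, 4 panels, h=0.2250): 4.276657
T(1,1) = 4.298068 + (4.298068 − 4.383285)/3 = 4.269662
T(2,1) = 4.276657 + (4.276657 − 4.298068)/3 = 4.269520
T(2,2) = 4.269520 + (4.269520 − 4.269662)/15 = 4.269511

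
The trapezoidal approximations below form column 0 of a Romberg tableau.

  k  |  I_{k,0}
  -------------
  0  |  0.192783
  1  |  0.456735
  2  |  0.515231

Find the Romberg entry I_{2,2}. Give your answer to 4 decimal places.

Richardson extrapolation on the trapezoidal column (denominator 4−1=3):
I_{1,1} = (4·0.456735 − 0.192783) / 3 = 0.544719
I_{2,1} = 0.515231 + (0.515231 − 0.456735)/3 = 0.534730
I_{2,2} = (16·0.534730 − 0.544719) / 15 = 0.534064
(Column j=1 coincides with Simpson's rule on the same nodes.)

0.5341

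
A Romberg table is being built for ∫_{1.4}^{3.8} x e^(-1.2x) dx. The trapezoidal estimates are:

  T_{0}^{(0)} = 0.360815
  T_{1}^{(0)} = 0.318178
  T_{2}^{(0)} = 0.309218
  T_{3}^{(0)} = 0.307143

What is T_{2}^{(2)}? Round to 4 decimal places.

Richardson extrapolation on the trapezoidal column (denominator 4−1=3):
T_{1}^{(1)} = 0.318178 + (0.318178 − 0.360815)/3 = 0.303966
T_{2}^{(1)} = 0.309218 + (0.309218 − 0.318178)/3 = 0.306231
T_{2}^{(2)} = 0.306231 + (0.306231 − 0.303966)/15 = 0.306382

0.3064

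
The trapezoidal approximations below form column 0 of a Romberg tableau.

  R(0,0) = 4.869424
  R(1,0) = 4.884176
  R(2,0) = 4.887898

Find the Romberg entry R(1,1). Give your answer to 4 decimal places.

4.8891

Richardson extrapolation on the trapezoidal column (denominator 4−1=3):
R(1,1) = (4·4.884176 − 4.869424) / 3 = 4.889093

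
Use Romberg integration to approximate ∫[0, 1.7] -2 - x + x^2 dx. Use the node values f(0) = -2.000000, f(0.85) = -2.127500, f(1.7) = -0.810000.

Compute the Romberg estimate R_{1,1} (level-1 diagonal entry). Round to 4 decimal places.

R_{0,0} (trapezoid, 1 panel, h=1.7000): -2.388500
R_{1,0} (trapezoid, 2 panels, h=0.8500): -3.002625
R_{1,1} = -3.002625 + (-3.002625 − (-2.388500))/3 = -3.207333

-3.2073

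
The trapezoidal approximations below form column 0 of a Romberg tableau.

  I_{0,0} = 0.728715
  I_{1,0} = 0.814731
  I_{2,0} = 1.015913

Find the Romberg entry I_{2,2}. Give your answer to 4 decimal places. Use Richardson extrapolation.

I_{1,1} = (4·0.814731 − 0.728715) / 3 = 0.843403
I_{2,1} = (4·1.015913 − 0.814731) / 3 = 1.082974
I_{2,2} = 1.082974 + (1.082974 − 0.843403)/15 = 1.098945

1.0989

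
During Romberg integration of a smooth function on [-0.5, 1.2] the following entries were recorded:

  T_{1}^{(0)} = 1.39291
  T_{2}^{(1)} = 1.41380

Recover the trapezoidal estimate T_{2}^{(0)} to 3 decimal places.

From T_{2}^{(1)} = (4·T_{2}^{(0)} − T_{1}^{(0)})/3, solve for T_{2}^{(0)}:
4·T_{2}^{(0)} = 3·1.41380 + 1.39291 = 5.63431
T_{2}^{(0)} = 1.40858

1.409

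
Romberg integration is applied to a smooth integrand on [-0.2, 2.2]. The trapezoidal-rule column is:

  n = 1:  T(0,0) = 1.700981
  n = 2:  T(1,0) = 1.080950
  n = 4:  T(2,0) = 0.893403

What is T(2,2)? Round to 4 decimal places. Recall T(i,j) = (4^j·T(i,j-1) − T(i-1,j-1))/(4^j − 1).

Richardson extrapolation on the trapezoidal column (denominator 4−1=3):
T(1,1) = 1.080950 + (1.080950 − 1.700981)/3 = 0.874273
T(2,1) = (4·0.893403 − 1.080950) / 3 = 0.830887
T(2,2) = (16·0.830887 − 0.874273) / 15 = 0.827995

0.8280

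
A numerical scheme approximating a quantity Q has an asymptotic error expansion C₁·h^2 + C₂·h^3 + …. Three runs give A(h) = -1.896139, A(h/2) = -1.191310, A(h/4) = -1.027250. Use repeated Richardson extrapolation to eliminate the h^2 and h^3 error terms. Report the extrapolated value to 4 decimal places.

First eliminate the h^2 term (factor 2^2 = 4):
  B₁ = (4·(-1.191310) − (-1.896139))/3 = -0.956367
  B₂ = (4·(-1.027250) − (-1.191310))/3 = -0.972563
Then eliminate the h^3 term (factor 2^3 = 8):
  (8·(-0.972563) − (-0.956367))/7 = -0.974877

-0.9749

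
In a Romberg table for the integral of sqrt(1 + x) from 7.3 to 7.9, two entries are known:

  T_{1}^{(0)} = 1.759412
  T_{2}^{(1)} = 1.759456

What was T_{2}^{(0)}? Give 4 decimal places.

From T_{2}^{(1)} = (4·T_{2}^{(0)} − T_{1}^{(0)})/3, solve for T_{2}^{(0)}:
4·T_{2}^{(0)} = 3·1.759456 + 1.759412 = 7.037780
T_{2}^{(0)} = 1.759445

1.7594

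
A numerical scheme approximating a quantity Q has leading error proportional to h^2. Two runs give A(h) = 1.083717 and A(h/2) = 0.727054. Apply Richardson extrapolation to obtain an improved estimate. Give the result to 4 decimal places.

Extrapolated value = (4·A(h/2) − A(h)) / (4 − 1)
= (4·0.727054 − 1.083717) / 3
= 1.824499 / 3 = 0.608166

0.6082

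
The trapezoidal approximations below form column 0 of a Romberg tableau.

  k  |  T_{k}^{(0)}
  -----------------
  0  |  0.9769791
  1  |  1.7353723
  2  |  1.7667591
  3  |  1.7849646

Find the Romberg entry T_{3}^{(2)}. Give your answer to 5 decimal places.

Richardson extrapolation on the trapezoidal column (denominator 4−1=3):
T_{2}^{(1)} = 1.7667591 + (1.7667591 − 1.7353723)/3 = 1.7772214
T_{3}^{(1)} = (4·1.7849646 − 1.7667591) / 3 = 1.7910331
T_{3}^{(2)} = (16·1.7910331 − 1.7772214) / 15 = 1.7919539

1.79195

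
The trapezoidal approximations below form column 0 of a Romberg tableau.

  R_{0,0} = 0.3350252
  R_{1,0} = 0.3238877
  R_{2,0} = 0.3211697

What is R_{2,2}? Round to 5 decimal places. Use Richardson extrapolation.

Richardson extrapolation on the trapezoidal column (denominator 4−1=3):
R_{1,1} = 0.3238877 + (0.3238877 − 0.3350252)/3 = 0.3201752
R_{2,1} = (4·0.3211697 − 0.3238877) / 3 = 0.3202637
R_{2,2} = (16·0.3202637 − 0.3201752) / 15 = 0.3202696

0.32027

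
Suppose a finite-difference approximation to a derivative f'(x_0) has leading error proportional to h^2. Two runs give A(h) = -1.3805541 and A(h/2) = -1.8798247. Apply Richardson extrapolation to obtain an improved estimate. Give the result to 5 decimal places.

-2.04625

Extrapolated value = (4·A(h/2) − A(h)) / (4 − 1)
= (4·(-1.8798247) − (-1.3805541)) / 3
= -6.1387447 / 3 = -2.0462482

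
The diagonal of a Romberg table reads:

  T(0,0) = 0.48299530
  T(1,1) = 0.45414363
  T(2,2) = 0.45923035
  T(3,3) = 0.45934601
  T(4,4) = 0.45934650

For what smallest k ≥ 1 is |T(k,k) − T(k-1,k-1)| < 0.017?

|T(1,1) − T(0,0)| = 0.02885167 ≥ 0.017
|T(2,2) − T(1,1)| = 0.00508672 < 0.017

k = 2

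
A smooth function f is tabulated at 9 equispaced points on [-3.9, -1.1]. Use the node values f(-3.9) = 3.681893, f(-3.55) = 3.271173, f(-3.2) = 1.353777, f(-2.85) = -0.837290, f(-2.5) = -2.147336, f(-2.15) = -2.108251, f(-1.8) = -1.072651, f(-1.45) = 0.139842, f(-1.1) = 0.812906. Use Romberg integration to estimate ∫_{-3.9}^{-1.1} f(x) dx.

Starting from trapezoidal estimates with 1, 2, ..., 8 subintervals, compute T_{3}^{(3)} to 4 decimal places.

T_{0}^{(0)} (trapezoid, 1 panel, h=2.8000): 6.292719
T_{1}^{(0)} (trapezoid, 2 panels, h=1.4000): 0.140089
T_{2}^{(0)} (trapezoid, 4 panels, h=0.7000): 0.266833
T_{3}^{(0)} (trapezoid, 8 panels, h=0.3500): 0.296332
T_{1}^{(1)} = 0.140089 + (0.140089 − 6.292719)/3 = -1.910788
T_{2}^{(1)} = 0.266833 + (0.266833 − 0.140089)/3 = 0.309081
T_{3}^{(1)} = 0.296332 + (0.296332 − 0.266833)/3 = 0.306165
T_{2}^{(2)} = 0.309081 + (0.309081 − (-1.910788))/15 = 0.457072
T_{3}^{(2)} = 0.306165 + (0.306165 − 0.309081)/15 = 0.305971
T_{3}^{(3)} = 0.305971 + (0.305971 − 0.457072)/63 = 0.303573

0.3036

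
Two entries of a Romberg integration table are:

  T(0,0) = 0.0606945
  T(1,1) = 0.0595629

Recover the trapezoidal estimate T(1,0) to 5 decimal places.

From T(1,1) = (4·T(1,0) − T(0,0))/3, solve for T(1,0):
4·T(1,0) = 3·0.0595629 + 0.0606945 = 0.2393832
T(1,0) = 0.0598458

0.05985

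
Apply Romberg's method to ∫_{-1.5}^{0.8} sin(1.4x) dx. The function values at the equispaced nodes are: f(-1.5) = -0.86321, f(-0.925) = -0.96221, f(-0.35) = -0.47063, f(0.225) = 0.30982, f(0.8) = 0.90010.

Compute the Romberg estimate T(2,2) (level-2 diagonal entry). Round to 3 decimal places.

-0.671

T(0,0) (trapezoid, 1 panel, h=2.3000): 0.04242
T(1,0) (trapezoid, 2 panels, h=1.1500): -0.52001
T(2,0) (trapezoid, 4 panels, h=0.5750): -0.63513
T(1,1) = -0.52001 + (-0.52001 − 0.04242)/3 = -0.70749
T(2,1) = -0.63513 + (-0.63513 − (-0.52001))/3 = -0.67350
T(2,2) = -0.67350 + (-0.67350 − (-0.70749))/15 = -0.67123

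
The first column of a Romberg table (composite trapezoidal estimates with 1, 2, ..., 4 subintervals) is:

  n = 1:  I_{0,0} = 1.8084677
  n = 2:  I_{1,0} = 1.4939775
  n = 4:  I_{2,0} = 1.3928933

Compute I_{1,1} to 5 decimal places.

Richardson extrapolation on the trapezoidal column (denominator 4−1=3):
I_{1,1} = 1.4939775 + (1.4939775 − 1.8084677)/3 = 1.3891474

1.38915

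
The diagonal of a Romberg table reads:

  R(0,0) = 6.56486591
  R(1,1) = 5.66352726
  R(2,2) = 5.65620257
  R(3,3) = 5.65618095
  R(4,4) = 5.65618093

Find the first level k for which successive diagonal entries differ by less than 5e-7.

k = 4

|R(1,1) − R(0,0)| = 0.90133865 ≥ 5e-7
|R(2,2) − R(1,1)| = 0.00732469 ≥ 5e-7
|R(3,3) − R(2,2)| = 0.00002162 ≥ 5e-7
|R(4,4) − R(3,3)| = 0.00000002 < 5e-7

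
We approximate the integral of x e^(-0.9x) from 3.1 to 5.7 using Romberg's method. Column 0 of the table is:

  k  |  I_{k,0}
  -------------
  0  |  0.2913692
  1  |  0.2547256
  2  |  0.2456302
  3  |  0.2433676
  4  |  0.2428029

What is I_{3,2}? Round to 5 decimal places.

Richardson extrapolation on the trapezoidal column (denominator 4−1=3):
I_{2,1} = (4·0.2456302 − 0.2547256) / 3 = 0.2425984
I_{3,1} = 0.2433676 + (0.2433676 − 0.2456302)/3 = 0.2426134
I_{3,2} = 0.2426134 + (0.2426134 − 0.2425984)/15 = 0.2426144

0.24261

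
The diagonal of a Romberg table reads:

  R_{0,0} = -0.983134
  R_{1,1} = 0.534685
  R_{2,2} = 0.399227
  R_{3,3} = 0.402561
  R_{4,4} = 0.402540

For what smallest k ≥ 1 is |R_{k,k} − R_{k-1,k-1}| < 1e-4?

k = 4

|R_{1,1} − R_{0,0}| = 1.517819 ≥ 1e-4
|R_{2,2} − R_{1,1}| = 0.135458 ≥ 1e-4
|R_{3,3} − R_{2,2}| = 0.003334 ≥ 1e-4
|R_{4,4} − R_{3,3}| = 0.000021 < 1e-4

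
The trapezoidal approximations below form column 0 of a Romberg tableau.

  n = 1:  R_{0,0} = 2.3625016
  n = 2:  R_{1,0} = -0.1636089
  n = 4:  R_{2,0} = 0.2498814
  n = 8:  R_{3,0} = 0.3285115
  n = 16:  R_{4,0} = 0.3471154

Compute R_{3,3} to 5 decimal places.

0.35049

Richardson extrapolation on the trapezoidal column (denominator 4−1=3):
R_{1,1} = (4·(-0.1636089) − 2.3625016) / 3 = -1.0056457
R_{2,1} = 0.2498814 + (0.2498814 − (-0.1636089))/3 = 0.3877115
R_{3,1} = 0.3285115 + (0.3285115 − 0.2498814)/3 = 0.3547215
R_{2,2} = (16·0.3877115 − (-1.0056457)) / 15 = 0.4806020
R_{3,2} = (16·0.3547215 − 0.3877115) / 15 = 0.3525222
R_{3,3} = (64·0.3525222 − 0.4806020) / 63 = 0.3504892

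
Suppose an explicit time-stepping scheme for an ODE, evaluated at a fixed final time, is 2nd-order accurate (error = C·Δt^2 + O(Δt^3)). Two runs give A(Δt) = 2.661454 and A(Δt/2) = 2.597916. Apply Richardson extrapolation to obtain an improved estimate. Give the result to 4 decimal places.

2.5767

The leading error scales as Δt^2; refining by a factor of 2 reduces it by 2^2 = 4.
Extrapolated value = (4·A(Δt/2) − A(Δt)) / (4 − 1)
= (4·2.597916 − 2.661454) / 3
= 7.730210 / 3 = 2.576737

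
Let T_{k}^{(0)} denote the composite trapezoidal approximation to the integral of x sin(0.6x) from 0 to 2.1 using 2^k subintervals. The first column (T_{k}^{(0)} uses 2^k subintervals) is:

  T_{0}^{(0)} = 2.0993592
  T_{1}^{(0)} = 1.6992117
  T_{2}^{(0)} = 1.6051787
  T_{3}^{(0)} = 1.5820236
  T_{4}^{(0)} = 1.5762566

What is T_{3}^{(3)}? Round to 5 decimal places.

1.57434

T_{1}^{(1)} = 1.6992117 + (1.6992117 − 2.0993592)/3 = 1.5658292
T_{2}^{(1)} = (4·1.6051787 − 1.6992117) / 3 = 1.5738344
T_{3}^{(1)} = 1.5820236 + (1.5820236 − 1.6051787)/3 = 1.5743052
T_{2}^{(2)} = 1.5738344 + (1.5738344 − 1.5658292)/15 = 1.5743681
T_{3}^{(2)} = (16·1.5743052 − 1.5738344) / 15 = 1.5743366
T_{3}^{(3)} = 1.5743366 + (1.5743366 − 1.5743681)/63 = 1.5743361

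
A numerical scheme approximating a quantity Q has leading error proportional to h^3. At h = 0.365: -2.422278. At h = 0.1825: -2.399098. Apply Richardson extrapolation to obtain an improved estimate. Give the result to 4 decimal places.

-2.3958

Extrapolated value = (8·A(h/2) − A(h)) / (8 − 1)
= (8·(-2.399098) − (-2.422278)) / 7
= -16.770506 / 7 = -2.395787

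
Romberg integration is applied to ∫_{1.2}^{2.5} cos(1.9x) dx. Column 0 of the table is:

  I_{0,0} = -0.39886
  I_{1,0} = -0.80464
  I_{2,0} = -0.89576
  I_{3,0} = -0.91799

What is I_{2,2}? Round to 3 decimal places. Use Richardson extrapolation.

I_{1,1} = (4·(-0.80464) − (-0.39886)) / 3 = -0.93990
I_{2,1} = (4·(-0.89576) − (-0.80464)) / 3 = -0.92613
I_{2,2} = -0.92613 + (-0.92613 − (-0.93990))/15 = -0.92521
(Column j=1 coincides with Simpson's rule on the same nodes.)

-0.925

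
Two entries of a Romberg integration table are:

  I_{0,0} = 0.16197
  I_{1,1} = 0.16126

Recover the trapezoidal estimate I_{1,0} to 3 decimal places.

0.161

From I_{1,1} = (4·I_{1,0} − I_{0,0})/3, solve for I_{1,0}:
4·I_{1,0} = 3·0.16126 + 0.16197 = 0.64575
I_{1,0} = 0.16144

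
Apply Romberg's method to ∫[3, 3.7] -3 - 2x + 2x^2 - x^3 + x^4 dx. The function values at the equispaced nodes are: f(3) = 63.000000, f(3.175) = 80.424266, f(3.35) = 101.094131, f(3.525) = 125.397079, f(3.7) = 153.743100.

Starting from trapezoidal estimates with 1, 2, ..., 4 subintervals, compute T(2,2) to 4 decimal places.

72.4626

T(0,0) (trapezoid, 1 panel, h=0.7000): 75.860085
T(1,0) (trapezoid, 2 panels, h=0.3500): 73.312988
T(2,0) (trapezoid, 4 panels, h=0.1750): 72.675230
T(1,1) = 73.312988 + (73.312988 − 75.860085)/3 = 72.463956
T(2,1) = 72.675230 + (72.675230 − 73.312988)/3 = 72.462644
T(2,2) = 72.462644 + (72.462644 − 72.463956)/15 = 72.462557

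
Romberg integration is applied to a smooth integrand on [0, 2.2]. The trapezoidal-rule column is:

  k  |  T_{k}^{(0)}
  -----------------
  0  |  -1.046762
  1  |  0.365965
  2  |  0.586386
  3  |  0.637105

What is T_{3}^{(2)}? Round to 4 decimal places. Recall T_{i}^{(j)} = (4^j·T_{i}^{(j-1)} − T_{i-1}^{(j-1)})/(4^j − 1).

Richardson extrapolation on the trapezoidal column (denominator 4−1=3):
T_{2}^{(1)} = (4·0.586386 − 0.365965) / 3 = 0.659860
T_{3}^{(1)} = 0.637105 + (0.637105 − 0.586386)/3 = 0.654011
T_{3}^{(2)} = 0.654011 + (0.654011 − 0.659860)/15 = 0.653621

0.6536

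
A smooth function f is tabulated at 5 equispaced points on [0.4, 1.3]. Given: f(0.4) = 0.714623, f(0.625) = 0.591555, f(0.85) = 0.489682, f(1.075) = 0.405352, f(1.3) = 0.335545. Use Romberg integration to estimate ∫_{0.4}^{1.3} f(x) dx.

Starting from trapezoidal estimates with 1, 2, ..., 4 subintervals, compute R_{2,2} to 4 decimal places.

0.4513

R_{0,0} (trapezoid, 1 panel, h=0.9000): 0.472576
R_{1,0} (trapezoid, 2 panels, h=0.4500): 0.456645
R_{2,0} (trapezoid, 4 panels, h=0.2250): 0.452626
R_{1,1} = 0.456645 + (0.456645 − 0.472576)/3 = 0.451335
R_{2,1} = 0.452626 + (0.452626 − 0.456645)/3 = 0.451286
R_{2,2} = 0.451286 + (0.451286 − 0.451335)/15 = 0.451283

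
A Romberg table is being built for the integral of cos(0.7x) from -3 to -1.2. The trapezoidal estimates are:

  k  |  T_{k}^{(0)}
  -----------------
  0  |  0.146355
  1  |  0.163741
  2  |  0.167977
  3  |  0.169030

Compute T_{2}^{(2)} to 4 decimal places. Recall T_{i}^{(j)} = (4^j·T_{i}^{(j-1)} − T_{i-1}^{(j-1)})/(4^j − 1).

Richardson extrapolation on the trapezoidal column (denominator 4−1=3):
T_{1}^{(1)} = (4·0.163741 − 0.146355) / 3 = 0.169536
T_{2}^{(1)} = 0.167977 + (0.167977 − 0.163741)/3 = 0.169389
T_{2}^{(2)} = 0.169389 + (0.169389 − 0.169536)/15 = 0.169379
(Column j=1 coincides with Simpson's rule on the same nodes.)

0.1694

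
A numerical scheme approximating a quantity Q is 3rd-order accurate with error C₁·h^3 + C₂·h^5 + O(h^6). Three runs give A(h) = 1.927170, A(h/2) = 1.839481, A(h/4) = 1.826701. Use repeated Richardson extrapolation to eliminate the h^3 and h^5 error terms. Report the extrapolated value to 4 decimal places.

First eliminate the h^3 term (factor 2^3 = 8):
  B₁ = (8·1.839481 − 1.927170)/7 = 1.826954
  B₂ = (8·1.826701 − 1.839481)/7 = 1.824875
Then eliminate the h^5 term (factor 2^5 = 32):
  (32·1.824875 − 1.826954)/31 = 1.824808

1.8248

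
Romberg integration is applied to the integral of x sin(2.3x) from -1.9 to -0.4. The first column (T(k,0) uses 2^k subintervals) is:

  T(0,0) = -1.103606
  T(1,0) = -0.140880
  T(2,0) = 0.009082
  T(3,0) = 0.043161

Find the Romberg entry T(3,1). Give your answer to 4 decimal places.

Richardson extrapolation on the trapezoidal column (denominator 4−1=3):
T(3,1) = (4·0.043161 − 0.009082) / 3 = 0.054521

0.0545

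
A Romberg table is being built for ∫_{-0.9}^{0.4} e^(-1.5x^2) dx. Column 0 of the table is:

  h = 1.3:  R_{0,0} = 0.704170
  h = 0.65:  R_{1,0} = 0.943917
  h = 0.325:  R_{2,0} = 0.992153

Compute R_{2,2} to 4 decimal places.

Richardson extrapolation on the trapezoidal column (denominator 4−1=3):
R_{1,1} = (4·0.943917 − 0.704170) / 3 = 1.023833
R_{2,1} = (4·0.992153 − 0.943917) / 3 = 1.008232
R_{2,2} = (16·1.008232 − 1.023833) / 15 = 1.007192

1.0072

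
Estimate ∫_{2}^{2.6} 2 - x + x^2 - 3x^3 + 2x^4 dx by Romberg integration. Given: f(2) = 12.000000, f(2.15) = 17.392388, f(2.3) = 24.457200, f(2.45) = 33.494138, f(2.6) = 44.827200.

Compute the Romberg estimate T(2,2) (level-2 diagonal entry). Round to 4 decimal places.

15.4643

T(0,0) (trapezoid, 1 panel, h=0.6000): 17.048160
T(1,0) (trapezoid, 2 panels, h=0.3000): 15.861240
T(2,0) (trapezoid, 4 panels, h=0.1500): 15.563599
T(1,1) = 15.861240 + (15.861240 − 17.048160)/3 = 15.465600
T(2,1) = 15.563599 + (15.563599 − 15.861240)/3 = 15.464385
T(2,2) = 15.464385 + (15.464385 − 15.465600)/15 = 15.464304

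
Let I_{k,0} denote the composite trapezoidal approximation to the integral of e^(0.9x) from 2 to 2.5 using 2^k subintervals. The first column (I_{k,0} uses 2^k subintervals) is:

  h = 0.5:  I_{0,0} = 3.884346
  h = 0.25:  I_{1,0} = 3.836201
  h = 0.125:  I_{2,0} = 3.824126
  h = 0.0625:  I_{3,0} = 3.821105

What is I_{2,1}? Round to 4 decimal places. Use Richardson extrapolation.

I_{2,1} = (4·3.824126 − 3.836201) / 3 = 3.820101
(Column j=1 coincides with Simpson's rule on the same nodes.)

3.8201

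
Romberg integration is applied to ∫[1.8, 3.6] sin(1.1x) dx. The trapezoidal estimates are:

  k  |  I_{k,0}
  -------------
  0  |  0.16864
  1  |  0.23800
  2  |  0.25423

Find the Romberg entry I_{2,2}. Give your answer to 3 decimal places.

0.260

Richardson extrapolation on the trapezoidal column (denominator 4−1=3):
I_{1,1} = 0.23800 + (0.23800 − 0.16864)/3 = 0.26112
I_{2,1} = 0.25423 + (0.25423 − 0.23800)/3 = 0.25964
I_{2,2} = (16·0.25964 − 0.26112) / 15 = 0.25954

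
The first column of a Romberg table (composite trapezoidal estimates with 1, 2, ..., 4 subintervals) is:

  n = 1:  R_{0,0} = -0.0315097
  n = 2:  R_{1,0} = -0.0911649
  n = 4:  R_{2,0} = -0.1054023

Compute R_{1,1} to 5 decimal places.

-0.11105

R_{1,1} = -0.0911649 + (-0.0911649 − (-0.0315097))/3 = -0.1110500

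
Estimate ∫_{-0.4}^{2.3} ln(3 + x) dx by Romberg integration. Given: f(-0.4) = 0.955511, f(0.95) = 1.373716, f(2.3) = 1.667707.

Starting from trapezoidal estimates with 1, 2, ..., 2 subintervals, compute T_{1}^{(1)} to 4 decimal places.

3.6531

T_{0}^{(0)} (trapezoid, 1 panel, h=2.7000): 3.541344
T_{1}^{(0)} (trapezoid, 2 panels, h=1.3500): 3.625189
T_{1}^{(1)} = 3.625189 + (3.625189 − 3.541344)/3 = 3.653137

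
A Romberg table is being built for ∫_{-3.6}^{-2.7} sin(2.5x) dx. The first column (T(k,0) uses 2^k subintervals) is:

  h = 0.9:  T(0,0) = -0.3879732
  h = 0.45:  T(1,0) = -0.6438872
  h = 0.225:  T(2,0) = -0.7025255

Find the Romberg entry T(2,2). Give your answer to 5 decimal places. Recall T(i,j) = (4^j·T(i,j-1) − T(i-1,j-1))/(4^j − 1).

T(1,1) = (4·(-0.6438872) − (-0.3879732)) / 3 = -0.7291919
T(2,1) = -0.7025255 + (-0.7025255 − (-0.6438872))/3 = -0.7220716
T(2,2) = (16·(-0.7220716) − (-0.7291919)) / 15 = -0.7215969
(Column j=1 coincides with Simpson's rule on the same nodes.)

-0.72160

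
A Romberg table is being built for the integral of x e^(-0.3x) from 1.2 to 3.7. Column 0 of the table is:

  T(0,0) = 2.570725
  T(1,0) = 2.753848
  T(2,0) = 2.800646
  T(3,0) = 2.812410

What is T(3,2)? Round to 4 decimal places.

2.8163

T(2,1) = 2.800646 + (2.800646 − 2.753848)/3 = 2.816245
T(3,1) = 2.812410 + (2.812410 − 2.800646)/3 = 2.816331
T(3,2) = 2.816331 + (2.816331 − 2.816245)/15 = 2.816337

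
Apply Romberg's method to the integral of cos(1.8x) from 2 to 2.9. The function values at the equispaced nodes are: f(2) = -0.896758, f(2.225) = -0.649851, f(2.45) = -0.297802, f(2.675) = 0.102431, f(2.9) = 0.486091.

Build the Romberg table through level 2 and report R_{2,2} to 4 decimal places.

R_{0,0} (trapezoid, 1 panel, h=0.9000): -0.184800
R_{1,0} (trapezoid, 2 panels, h=0.4500): -0.226411
R_{2,0} (trapezoid, 4 panels, h=0.2250): -0.236375
R_{1,1} = -0.226411 + (-0.226411 − (-0.184800))/3 = -0.240281
R_{2,1} = -0.236375 + (-0.236375 − (-0.226411))/3 = -0.239696
R_{2,2} = -0.239696 + (-0.239696 − (-0.240281))/15 = -0.239657

-0.2397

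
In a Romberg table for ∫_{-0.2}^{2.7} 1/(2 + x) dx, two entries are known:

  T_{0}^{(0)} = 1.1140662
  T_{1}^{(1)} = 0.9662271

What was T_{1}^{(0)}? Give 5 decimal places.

From T_{1}^{(1)} = (4·T_{1}^{(0)} − T_{0}^{(0)})/3, solve for T_{1}^{(0)}:
4·T_{1}^{(0)} = 3·0.9662271 + 1.1140662 = 4.0127475
T_{1}^{(0)} = 1.0031869

1.00319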